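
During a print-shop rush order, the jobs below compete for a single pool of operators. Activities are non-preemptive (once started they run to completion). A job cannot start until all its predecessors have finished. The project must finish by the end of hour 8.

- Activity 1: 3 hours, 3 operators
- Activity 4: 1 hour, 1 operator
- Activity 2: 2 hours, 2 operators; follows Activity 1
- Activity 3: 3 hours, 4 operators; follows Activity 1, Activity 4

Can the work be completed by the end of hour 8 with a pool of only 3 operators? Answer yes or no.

Total operator-hours = 26; over 8 hours the average is 26/8 > 3, so some hour must exceed 3.

no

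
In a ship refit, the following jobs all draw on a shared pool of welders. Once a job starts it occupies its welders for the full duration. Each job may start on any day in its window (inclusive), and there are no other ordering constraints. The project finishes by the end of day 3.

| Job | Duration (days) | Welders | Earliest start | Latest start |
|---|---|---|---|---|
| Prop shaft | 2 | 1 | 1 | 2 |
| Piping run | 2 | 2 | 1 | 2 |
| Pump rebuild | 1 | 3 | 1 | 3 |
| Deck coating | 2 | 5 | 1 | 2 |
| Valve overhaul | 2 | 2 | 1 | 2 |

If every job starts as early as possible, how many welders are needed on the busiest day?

13

Early-start schedule: Prop shaft@1, Piping run@1, Pump rebuild@1, Deck coating@1, Valve overhaul@1.
Load per day: day 1: 13, day 2: 10, day 3: 0.
Peak is 13.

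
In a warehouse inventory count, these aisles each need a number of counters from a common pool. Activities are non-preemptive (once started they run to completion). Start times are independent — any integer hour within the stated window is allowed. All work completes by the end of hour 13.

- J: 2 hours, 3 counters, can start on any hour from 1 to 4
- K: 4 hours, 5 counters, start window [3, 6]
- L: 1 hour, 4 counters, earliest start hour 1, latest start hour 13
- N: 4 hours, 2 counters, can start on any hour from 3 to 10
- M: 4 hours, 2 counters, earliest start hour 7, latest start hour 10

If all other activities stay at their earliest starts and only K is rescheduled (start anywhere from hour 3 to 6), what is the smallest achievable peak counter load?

K@3: h1:7  h2:3  h3:7  h4:7  h5:7  h6:7  h7:2  h8:2  h9:2  h10:2  h11:0  h12:0  h13:0 → peak 7
K@4: h1:7  h2:3  h3:2  h4:7  h5:7  h6:7  h7:7  h8:2  h9:2  h10:2  h11:0  h12:0  h13:0 → peak 7
K@5: h1:7  h2:3  h3:2  h4:2  h5:7  h6:7  h7:7  h8:7  h9:2  h10:2  h11:0  h12:0  h13:0 → peak 7
K@6: h1:7  h2:3  h3:2  h4:2  h5:2  h6:7  h7:7  h8:7  h9:7  h10:2  h11:0  h12:0  h13:0 → peak 7
Best is K@3, peak 7.

7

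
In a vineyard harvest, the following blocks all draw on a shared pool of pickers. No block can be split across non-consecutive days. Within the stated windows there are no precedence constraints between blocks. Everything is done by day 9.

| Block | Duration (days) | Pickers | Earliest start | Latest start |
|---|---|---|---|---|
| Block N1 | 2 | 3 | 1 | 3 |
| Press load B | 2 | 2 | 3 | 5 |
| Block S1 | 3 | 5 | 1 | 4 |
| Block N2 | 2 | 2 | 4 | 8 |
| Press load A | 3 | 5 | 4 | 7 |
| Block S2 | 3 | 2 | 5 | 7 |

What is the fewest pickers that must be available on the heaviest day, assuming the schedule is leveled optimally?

Early-start (Block N1@1, Press load B@3, Block S1@1, Block N2@4, Press load A@4, Block S2@5) gives peak 9: d1:8  d2:8  d3:7  d4:9  d5:9  d6:7  d7:2  d8:0  d9:0.
Shift Block S1→3, Block N2→5, Press load A→6, Block S2→7.
Schedule Block N1@1, Press load B@3, Block S1@3, Block N2@5, Press load A@6, Block S2@7: d1:3  d2:3  d3:7  d4:7  d5:7  d6:7  d7:7  d8:7  d9:2 — peak 7.

7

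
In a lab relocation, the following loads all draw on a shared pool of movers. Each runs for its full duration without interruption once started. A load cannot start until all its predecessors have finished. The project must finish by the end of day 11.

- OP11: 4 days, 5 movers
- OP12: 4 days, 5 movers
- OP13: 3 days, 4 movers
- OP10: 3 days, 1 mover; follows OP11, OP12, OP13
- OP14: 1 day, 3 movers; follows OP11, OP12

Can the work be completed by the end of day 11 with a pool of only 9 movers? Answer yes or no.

Schedule OP11@1, OP12@5, OP13@1, OP10@9, OP14@9: d1:9  d2:9  d3:9  d4:5  d5:5  d6:5  d7:5  d8:5  d9:4  d10:1  d11:1 — peak 9 ≤ 9.

yes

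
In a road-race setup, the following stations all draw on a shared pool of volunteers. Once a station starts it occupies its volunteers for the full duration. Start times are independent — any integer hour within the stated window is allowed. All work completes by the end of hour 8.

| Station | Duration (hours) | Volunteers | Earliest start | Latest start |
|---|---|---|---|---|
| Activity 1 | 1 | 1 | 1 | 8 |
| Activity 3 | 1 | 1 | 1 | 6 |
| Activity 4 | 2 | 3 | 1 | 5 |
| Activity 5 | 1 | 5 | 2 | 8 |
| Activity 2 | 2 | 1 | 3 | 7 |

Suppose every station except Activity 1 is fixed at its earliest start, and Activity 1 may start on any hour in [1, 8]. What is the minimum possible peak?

8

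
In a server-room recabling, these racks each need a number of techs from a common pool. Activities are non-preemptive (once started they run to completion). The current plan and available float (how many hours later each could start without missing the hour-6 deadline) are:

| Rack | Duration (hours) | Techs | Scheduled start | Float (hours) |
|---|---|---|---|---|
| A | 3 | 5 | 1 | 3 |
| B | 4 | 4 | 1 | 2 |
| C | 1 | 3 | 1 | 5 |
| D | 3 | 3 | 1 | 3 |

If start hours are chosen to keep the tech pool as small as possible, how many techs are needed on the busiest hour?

Early-start (A@1, B@1, C@1, D@1) gives peak 15: h1:15  h2:12  h3:12  h4:4  h5:0  h6:0.
Shift C→5, D→4.
Schedule A@1, B@1, C@5, D@4: h1:9  h2:9  h3:9  h4:7  h5:6  h6:3 — peak 9.

9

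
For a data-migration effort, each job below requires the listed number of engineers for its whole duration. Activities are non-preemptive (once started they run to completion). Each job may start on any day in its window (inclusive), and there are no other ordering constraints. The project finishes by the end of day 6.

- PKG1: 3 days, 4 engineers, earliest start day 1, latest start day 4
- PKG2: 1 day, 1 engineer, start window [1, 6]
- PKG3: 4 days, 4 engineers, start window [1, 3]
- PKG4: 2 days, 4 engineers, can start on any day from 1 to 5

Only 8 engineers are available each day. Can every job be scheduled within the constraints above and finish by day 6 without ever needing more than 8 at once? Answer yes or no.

yes

Schedule PKG1@1, PKG2@1, PKG3@2, PKG4@4: d1:5  d2:8  d3:8  d4:8  d5:8  d6:0 — peak 8 ≤ 8.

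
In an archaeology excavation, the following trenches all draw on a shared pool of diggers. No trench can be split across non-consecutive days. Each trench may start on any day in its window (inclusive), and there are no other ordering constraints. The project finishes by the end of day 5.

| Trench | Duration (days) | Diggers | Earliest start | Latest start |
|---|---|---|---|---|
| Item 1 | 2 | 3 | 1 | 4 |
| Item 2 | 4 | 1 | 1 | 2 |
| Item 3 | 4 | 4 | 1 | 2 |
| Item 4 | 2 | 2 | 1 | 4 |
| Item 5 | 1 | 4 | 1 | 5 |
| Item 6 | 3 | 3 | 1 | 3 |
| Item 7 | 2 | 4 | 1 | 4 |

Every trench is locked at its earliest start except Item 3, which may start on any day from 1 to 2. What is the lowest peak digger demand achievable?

Item 3@1: d1:21  d2:17  d3:8  d4:5  d5:0 → peak 21
Item 3@2: d1:17  d2:17  d3:8  d4:5  d5:4 → peak 17
Best is Item 3@2, peak 17.

17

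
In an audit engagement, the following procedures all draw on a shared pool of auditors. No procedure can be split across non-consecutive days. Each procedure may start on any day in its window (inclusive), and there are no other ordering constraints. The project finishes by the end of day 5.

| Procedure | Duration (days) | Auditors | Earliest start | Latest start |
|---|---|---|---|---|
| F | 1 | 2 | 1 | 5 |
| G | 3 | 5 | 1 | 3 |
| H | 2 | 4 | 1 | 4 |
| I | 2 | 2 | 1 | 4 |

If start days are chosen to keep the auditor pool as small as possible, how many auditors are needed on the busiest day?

7

Early-start (F@1, G@1, H@1, I@1) gives peak 13: d1:13  d2:11  d3:5  d4:0  d5:0.
Shift H→4, I→2.
Schedule F@1, G@1, H@4, I@2: d1:7  d2:7  d3:7  d4:4  d5:4 — peak 7.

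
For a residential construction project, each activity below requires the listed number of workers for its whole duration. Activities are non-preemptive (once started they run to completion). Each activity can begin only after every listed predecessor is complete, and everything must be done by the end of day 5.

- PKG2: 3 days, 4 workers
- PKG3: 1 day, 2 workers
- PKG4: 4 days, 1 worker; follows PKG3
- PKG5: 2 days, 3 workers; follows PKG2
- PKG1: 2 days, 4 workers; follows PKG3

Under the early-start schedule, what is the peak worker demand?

9

Early-start schedule: PKG2@1, PKG3@1, PKG4@2, PKG5@4, PKG1@2.
Load per day: day 1: 6, day 2: 9, day 3: 9, day 4: 4, day 5: 4.
Peak is 9.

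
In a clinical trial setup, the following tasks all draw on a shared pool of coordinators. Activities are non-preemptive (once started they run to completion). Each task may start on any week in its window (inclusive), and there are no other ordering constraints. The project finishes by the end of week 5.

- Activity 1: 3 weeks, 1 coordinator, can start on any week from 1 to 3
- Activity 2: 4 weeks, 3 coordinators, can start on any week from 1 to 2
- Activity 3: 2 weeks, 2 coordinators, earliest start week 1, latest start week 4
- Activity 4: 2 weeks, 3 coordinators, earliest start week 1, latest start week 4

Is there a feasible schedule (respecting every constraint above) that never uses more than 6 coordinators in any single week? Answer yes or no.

Schedule Activity 1@1, Activity 2@1, Activity 3@1, Activity 4@4: w1:6  w2:6  w3:4  w4:6  w5:3 — peak 6 ≤ 6.

yes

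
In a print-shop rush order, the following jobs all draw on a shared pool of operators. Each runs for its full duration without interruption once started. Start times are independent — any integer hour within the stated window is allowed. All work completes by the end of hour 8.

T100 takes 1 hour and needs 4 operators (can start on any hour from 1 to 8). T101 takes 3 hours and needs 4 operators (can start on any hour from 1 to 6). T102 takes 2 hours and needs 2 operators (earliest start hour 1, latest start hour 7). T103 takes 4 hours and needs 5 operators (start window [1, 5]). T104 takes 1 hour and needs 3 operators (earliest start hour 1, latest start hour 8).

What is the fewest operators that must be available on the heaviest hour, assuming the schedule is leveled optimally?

7

Early-start (T100@1, T101@1, T102@1, T103@1, T104@1) gives peak 18: h1:18  h2:11  h3:9  h4:5  h5:0  h6:0  h7:0  h8:0.
Shift T101→2, T103→5, T104→3.
Schedule T100@1, T101@2, T102@1, T103@5, T104@3: h1:6  h2:6  h3:7  h4:4  h5:5  h6:5  h7:5  h8:5 — peak 7.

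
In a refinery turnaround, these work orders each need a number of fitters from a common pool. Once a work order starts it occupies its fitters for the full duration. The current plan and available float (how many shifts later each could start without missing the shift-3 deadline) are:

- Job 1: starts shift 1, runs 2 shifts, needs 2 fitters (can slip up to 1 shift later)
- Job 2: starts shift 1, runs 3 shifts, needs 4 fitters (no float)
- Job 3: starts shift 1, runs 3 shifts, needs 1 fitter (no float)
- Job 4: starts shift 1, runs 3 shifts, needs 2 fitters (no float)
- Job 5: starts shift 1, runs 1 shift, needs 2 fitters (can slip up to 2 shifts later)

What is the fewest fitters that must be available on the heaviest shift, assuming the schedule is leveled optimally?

9

Early-start (Job 1@1, Job 2@1, Job 3@1, Job 4@1, Job 5@1) gives peak 11: s1:11  s2:9  s3:7.
Shift Job 5→3.
Schedule Job 1@1, Job 2@1, Job 3@1, Job 4@1, Job 5@3: s1:9  s2:9  s3:9 — peak 9.
Total fitter-shifts = 27 over 3 shifts ⇒ peak ≥ ⌈27/3⌉ = 9, so 9 is optimal.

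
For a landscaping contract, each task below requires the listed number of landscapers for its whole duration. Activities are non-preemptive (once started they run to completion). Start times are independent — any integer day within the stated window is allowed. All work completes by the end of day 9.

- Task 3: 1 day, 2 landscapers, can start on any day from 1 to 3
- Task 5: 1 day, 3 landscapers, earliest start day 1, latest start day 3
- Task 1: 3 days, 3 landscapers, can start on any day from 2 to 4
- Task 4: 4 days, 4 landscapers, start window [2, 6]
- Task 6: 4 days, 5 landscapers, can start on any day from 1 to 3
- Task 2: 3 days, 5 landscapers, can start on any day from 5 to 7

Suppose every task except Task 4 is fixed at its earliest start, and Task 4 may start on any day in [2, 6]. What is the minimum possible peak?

Task 4@2: d1:10  d2:12  d3:12  d4:12  d5:9  d6:5  d7:5  d8:0  d9:0 → peak 12
Task 4@3: d1:10  d2:8  d3:12  d4:12  d5:9  d6:9  d7:5  d8:0  d9:0 → peak 12
Task 4@4: d1:10  d2:8  d3:8  d4:12  d5:9  d6:9  d7:9  d8:0  d9:0 → peak 12
Task 4@5: d1:10  d2:8  d3:8  d4:8  d5:9  d6:9  d7:9  d8:4  d9:0 → peak 10
Task 4@6: d1:10  d2:8  d3:8  d4:8  d5:5  d6:9  d7:9  d8:4  d9:4 → peak 10
Best is Task 4@5, peak 10.

10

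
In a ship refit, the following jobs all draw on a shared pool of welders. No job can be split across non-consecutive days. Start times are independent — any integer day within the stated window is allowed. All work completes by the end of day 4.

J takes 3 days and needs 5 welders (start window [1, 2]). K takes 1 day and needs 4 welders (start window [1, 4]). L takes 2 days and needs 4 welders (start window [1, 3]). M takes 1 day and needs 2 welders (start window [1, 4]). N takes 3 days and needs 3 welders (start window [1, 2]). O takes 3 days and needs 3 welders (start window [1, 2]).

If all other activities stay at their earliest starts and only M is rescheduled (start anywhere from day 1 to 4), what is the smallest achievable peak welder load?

M@1: d1:21  d2:15  d3:11  d4:0 → peak 21
M@2: d1:19  d2:17  d3:11  d4:0 → peak 19
M@3: d1:19  d2:15  d3:13  d4:0 → peak 19
M@4: d1:19  d2:15  d3:11  d4:2 → peak 19
Best is M@2, peak 19.

19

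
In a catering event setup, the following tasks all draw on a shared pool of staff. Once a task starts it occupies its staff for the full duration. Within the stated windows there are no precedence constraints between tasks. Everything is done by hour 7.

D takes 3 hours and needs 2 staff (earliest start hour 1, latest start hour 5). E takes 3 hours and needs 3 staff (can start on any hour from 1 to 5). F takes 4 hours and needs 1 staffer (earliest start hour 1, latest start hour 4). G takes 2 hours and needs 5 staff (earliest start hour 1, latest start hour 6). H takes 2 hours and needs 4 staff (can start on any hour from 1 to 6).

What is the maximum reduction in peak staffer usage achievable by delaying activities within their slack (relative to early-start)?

Early-start peak: h1:15  h2:15  h3:6  h4:1  h5:0  h6:0  h7:0 ⇒ 15.
Leveled (D@1, E@1, F@1, G@4, H@6): h1:6  h2:6  h3:6  h4:6  h5:5  h6:4  h7:4 ⇒ 6.
Reduction 15 − 6 = 9.

9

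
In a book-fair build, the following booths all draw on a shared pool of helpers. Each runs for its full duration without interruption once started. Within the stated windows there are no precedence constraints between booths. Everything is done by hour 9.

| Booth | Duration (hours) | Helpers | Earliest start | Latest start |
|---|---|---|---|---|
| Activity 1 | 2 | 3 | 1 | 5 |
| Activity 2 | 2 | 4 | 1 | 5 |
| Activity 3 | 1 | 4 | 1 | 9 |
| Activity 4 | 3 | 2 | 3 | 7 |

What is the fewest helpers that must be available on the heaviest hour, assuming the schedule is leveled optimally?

4

Early-start (Activity 1@1, Activity 2@1, Activity 3@1, Activity 4@3) gives peak 11: h1:11  h2:7  h3:2  h4:2  h5:2  h6:0  h7:0  h8:0  h9:0.
Shift Activity 2→3, Activity 3→5, Activity 4→6.
Schedule Activity 1@1, Activity 2@3, Activity 3@5, Activity 4@6: h1:3  h2:3  h3:4  h4:4  h5:4  h6:2  h7:2  h8:2  h9:0 — peak 4.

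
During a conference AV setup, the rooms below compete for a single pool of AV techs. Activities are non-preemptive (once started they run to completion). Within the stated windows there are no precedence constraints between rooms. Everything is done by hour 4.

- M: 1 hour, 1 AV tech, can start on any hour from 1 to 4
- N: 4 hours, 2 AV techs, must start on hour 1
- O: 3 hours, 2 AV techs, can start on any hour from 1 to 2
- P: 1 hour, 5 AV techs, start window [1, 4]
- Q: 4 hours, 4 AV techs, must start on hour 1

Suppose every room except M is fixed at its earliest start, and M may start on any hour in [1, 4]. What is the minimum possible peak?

M@1: h1:14  h2:8  h3:8  h4:6 → peak 14
M@2: h1:13  h2:9  h3:8  h4:6 → peak 13
M@3: h1:13  h2:8  h3:9  h4:6 → peak 13
M@4: h1:13  h2:8  h3:8  h4:7 → peak 13
Best is M@2, peak 13.

13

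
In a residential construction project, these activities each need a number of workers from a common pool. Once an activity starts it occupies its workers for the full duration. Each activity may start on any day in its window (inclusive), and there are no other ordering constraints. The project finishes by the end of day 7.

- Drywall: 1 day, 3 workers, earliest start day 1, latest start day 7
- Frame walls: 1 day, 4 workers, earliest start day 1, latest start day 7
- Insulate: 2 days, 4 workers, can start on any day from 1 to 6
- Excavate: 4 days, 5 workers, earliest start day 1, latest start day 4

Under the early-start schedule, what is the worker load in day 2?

9

At early start, day 2 has: Insulate, Excavate.
Demand: 4 + 5 = 9.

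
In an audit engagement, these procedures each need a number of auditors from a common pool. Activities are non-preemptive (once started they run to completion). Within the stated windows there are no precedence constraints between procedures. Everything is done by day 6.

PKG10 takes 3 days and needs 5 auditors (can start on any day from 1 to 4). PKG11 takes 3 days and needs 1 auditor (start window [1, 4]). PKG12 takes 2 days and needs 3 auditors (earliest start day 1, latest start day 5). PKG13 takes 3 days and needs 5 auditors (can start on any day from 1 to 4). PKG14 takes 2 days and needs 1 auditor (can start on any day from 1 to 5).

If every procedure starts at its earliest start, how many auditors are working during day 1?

At early start, day 1 has: PKG10, PKG11, PKG12, PKG13, PKG14.
Demand: 5 + 1 + 3 + 5 + 1 = 15.

15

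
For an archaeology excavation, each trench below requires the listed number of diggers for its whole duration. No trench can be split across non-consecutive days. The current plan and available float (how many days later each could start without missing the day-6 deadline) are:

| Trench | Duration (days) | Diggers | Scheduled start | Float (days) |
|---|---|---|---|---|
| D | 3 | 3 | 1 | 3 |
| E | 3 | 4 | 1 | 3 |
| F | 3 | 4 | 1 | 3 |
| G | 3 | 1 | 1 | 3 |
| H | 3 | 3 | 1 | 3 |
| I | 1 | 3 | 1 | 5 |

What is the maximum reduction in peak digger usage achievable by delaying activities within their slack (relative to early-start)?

Early-start peak: d1:18  d2:15  d3:15  d4:0  d5:0  d6:0 ⇒ 18.
Leveled (D@1, E@4, F@4, G@2, H@1, I@1): d1:9  d2:7  d3:7  d4:9  d5:8  d6:8 ⇒ 9.
Reduction 18 − 9 = 9.

9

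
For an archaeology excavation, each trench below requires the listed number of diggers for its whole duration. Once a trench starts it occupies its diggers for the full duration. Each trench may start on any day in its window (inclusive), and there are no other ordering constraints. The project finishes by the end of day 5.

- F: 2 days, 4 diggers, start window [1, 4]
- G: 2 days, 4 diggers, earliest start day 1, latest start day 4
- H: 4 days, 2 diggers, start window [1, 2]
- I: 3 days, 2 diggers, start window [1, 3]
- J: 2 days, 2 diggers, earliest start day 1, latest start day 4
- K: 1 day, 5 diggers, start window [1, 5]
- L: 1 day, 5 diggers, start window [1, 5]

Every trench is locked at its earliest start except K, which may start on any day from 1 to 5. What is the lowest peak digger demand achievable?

K@1: d1:24  d2:14  d3:4  d4:2  d5:0 → peak 24
K@2: d1:19  d2:19  d3:4  d4:2  d5:0 → peak 19
K@3: d1:19  d2:14  d3:9  d4:2  d5:0 → peak 19
K@4: d1:19  d2:14  d3:4  d4:7  d5:0 → peak 19
K@5: d1:19  d2:14  d3:4  d4:2  d5:5 → peak 19
Best is K@2, peak 19.

19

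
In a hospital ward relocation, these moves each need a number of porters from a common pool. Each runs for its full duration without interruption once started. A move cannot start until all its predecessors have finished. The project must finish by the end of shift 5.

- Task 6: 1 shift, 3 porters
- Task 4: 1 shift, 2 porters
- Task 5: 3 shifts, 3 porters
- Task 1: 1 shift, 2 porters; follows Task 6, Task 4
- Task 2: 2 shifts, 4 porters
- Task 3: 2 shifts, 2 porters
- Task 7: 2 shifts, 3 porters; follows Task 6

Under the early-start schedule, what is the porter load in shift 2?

14

At early start, shift 2 has: Task 5, Task 1, Task 2, Task 3, Task 7.
Demand: 3 + 2 + 4 + 2 + 3 = 14.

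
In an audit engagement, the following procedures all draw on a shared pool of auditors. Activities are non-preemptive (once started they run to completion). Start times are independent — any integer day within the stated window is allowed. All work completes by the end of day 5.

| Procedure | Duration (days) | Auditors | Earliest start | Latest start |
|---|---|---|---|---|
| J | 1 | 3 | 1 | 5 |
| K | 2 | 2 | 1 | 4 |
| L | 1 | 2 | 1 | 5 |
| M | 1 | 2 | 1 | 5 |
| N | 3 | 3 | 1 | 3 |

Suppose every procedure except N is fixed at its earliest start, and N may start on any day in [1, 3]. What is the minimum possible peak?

9

N@1: d1:12  d2:5  d3:3  d4:0  d5:0 → peak 12
N@2: d1:9  d2:5  d3:3  d4:3  d5:0 → peak 9
N@3: d1:9  d2:2  d3:3  d4:3  d5:3 → peak 9
Best is N@2, peak 9.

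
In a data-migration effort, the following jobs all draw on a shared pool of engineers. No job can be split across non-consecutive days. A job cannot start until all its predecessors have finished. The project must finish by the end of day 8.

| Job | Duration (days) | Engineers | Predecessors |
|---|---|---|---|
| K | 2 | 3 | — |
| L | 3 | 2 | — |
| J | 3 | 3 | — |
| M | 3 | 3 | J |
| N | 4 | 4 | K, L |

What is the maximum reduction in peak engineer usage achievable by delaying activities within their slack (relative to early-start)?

Early-start peak: d1:8  d2:8  d3:5  d4:7  d5:7  d6:7  d7:4  d8:0 ⇒ 8.
Leveled (K@1, L@1, J@3, M@6, N@4): d1:5  d2:5  d3:5  d4:7  d5:7  d6:7  d7:7  d8:3 ⇒ 7.
Reduction 8 − 7 = 1.

1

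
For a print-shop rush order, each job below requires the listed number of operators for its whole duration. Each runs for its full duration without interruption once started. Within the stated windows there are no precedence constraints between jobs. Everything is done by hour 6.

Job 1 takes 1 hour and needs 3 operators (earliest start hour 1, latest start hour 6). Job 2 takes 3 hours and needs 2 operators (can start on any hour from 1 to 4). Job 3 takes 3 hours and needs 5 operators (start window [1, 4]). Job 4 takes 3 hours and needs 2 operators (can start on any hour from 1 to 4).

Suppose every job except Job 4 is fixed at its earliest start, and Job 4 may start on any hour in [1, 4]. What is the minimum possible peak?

10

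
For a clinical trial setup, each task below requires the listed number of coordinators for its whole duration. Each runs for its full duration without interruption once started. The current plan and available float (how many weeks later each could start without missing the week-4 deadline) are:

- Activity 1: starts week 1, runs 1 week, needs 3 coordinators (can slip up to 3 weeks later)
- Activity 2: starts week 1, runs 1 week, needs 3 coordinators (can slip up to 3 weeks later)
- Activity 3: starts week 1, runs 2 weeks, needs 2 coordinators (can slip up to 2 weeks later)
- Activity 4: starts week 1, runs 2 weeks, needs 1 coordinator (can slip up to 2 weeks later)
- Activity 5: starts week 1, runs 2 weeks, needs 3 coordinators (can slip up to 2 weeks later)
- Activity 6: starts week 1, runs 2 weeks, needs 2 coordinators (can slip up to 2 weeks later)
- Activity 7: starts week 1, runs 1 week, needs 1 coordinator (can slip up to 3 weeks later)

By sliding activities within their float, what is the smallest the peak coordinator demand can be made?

Early-start (Activity 1@1, Activity 2@1, Activity 3@1, Activity 4@1, Activity 5@1, Activity 6@1, Activity 7@1) gives peak 15: w1:15  w2:8  w3:0  w4:0.
Shift Activity 2→2, Activity 5→3, Activity 6→3, Activity 7→3.
Schedule Activity 1@1, Activity 2@2, Activity 3@1, Activity 4@1, Activity 5@3, Activity 6@3, Activity 7@3: w1:6  w2:6  w3:6  w4:5 — peak 6.
Total coordinator-weeks = 23 over 4 weeks ⇒ peak ≥ ⌈23/4⌉ = 6, so 6 is optimal.

6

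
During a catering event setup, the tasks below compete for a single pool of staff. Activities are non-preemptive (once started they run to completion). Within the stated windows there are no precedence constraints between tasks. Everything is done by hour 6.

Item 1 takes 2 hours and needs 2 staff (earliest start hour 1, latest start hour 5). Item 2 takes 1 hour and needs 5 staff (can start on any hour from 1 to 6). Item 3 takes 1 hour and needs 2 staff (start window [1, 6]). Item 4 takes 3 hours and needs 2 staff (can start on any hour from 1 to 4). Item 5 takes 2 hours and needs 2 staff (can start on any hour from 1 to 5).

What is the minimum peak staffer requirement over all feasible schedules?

5

Early-start (Item 1@1, Item 2@1, Item 3@1, Item 4@1, Item 5@1) gives peak 13: h1:13  h2:6  h3:2  h4:0  h5:0  h6:0.
Shift Item 2→3, Item 4→4, Item 5→4.
Schedule Item 1@1, Item 2@3, Item 3@1, Item 4@4, Item 5@4: h1:4  h2:2  h3:5  h4:4  h5:4  h6:2 — peak 5.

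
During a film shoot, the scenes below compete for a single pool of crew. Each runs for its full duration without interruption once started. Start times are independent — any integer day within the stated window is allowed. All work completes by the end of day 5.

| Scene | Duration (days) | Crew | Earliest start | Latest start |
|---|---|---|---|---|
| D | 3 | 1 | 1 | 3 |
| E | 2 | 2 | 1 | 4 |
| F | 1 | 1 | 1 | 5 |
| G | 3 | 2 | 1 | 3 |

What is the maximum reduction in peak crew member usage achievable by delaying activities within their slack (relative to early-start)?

3

Early-start peak: d1:6  d2:5  d3:3  d4:0  d5:0 ⇒ 6.
Leveled (D@1, E@1, F@4, G@3): d1:3  d2:3  d3:3  d4:3  d5:2 ⇒ 3.
Reduction 6 − 3 = 3.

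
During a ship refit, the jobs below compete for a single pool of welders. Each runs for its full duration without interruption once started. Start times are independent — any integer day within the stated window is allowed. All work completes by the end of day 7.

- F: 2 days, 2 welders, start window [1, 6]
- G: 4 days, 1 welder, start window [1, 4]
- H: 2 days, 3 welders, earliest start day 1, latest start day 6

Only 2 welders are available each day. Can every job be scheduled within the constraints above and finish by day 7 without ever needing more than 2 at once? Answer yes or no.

no

The minimum achievable peak is 3; 2 < 3, so no feasible schedule stays within the cap.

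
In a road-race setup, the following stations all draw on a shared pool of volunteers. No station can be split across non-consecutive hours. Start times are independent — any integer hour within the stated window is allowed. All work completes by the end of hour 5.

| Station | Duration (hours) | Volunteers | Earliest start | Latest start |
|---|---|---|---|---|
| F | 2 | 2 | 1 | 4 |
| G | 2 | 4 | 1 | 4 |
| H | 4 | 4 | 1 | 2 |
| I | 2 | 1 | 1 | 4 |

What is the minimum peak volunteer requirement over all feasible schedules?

8

Early-start (F@1, G@1, H@1, I@1) gives peak 11: h1:11  h2:11  h3:4  h4:4  h5:0.
Shift G→3.
Schedule F@1, G@3, H@1, I@1: h1:7  h2:7  h3:8  h4:8  h5:0 — peak 8.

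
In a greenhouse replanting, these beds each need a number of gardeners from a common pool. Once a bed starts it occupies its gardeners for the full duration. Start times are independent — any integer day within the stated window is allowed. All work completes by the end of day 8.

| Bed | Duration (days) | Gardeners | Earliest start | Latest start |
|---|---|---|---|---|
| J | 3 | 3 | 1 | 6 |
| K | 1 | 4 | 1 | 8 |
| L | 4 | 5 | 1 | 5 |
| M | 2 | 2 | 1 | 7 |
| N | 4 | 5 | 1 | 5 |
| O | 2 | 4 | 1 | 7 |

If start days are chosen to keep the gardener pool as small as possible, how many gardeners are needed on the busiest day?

9

Early-start (J@1, K@1, L@1, M@1, N@1, O@1) gives peak 23: d1:23  d2:19  d3:13  d4:10  d5:0  d6:0  d7:0  d8:0.
Shift K→4, M→5, N→5, O→7.
Schedule J@1, K@4, L@1, M@5, N@5, O@7: d1:8  d2:8  d3:8  d4:9  d5:7  d6:7  d7:9  d8:9 — peak 9.
Total gardener-days = 65 over 8 days ⇒ peak ≥ ⌈65/8⌉ = 9, so 9 is optimal.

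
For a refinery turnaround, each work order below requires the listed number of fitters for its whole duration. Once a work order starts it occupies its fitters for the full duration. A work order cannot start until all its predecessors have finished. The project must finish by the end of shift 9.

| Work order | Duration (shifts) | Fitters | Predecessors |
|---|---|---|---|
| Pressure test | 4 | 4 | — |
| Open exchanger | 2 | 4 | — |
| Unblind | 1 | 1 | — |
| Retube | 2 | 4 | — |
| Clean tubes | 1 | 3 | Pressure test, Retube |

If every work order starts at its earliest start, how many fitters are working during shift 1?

At early start, shift 1 has: Pressure test, Open exchanger, Unblind, Retube.
Demand: 4 + 4 + 1 + 4 = 13.

13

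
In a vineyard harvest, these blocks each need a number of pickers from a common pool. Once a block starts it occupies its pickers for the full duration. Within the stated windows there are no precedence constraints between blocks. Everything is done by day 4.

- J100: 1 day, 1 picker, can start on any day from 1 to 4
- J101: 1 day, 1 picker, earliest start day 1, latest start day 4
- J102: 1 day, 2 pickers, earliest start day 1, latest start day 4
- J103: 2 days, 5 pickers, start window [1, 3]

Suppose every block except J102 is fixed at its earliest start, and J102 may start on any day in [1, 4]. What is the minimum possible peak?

7

J102@1: d1:9  d2:5  d3:0  d4:0 → peak 9
J102@2: d1:7  d2:7  d3:0  d4:0 → peak 7
J102@3: d1:7  d2:5  d3:2  d4:0 → peak 7
J102@4: d1:7  d2:5  d3:0  d4:2 → peak 7
Best is J102@2, peak 7.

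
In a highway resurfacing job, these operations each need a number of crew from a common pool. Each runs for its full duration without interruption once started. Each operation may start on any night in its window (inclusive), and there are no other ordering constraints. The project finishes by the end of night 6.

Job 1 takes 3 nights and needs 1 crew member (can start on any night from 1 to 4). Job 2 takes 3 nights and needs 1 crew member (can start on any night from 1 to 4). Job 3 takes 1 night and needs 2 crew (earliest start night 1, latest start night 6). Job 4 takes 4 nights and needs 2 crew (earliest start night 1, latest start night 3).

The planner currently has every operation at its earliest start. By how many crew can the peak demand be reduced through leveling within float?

Early-start peak: n1:6  n2:4  n3:4  n4:2  n5:0  n6:0 ⇒ 6.
Leveled (Job 1@1, Job 2@4, Job 3@1, Job 4@2): n1:3  n2:3  n3:3  n4:3  n5:3  n6:1 ⇒ 3.
Reduction 6 − 3 = 3.

3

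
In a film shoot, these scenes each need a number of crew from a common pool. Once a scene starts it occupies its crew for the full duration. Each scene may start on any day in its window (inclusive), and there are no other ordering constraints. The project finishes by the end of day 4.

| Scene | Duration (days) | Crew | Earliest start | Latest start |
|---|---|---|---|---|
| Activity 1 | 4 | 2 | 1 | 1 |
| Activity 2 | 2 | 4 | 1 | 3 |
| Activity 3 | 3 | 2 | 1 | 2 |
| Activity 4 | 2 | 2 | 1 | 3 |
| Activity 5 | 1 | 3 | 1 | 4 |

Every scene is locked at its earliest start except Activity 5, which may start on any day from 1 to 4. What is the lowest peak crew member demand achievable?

10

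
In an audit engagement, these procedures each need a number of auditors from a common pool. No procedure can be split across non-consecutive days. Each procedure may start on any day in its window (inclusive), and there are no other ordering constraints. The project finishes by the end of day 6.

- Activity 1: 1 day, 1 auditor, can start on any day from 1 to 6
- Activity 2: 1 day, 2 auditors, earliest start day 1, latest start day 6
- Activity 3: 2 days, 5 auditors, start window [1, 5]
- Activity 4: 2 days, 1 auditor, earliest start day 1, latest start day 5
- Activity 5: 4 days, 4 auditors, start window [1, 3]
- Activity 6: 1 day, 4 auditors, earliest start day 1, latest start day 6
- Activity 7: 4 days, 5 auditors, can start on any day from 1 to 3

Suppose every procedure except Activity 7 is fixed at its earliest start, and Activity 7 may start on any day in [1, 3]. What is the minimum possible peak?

17

Activity 7@1: d1:22  d2:15  d3:9  d4:9  d5:0  d6:0 → peak 22
Activity 7@2: d1:17  d2:15  d3:9  d4:9  d5:5  d6:0 → peak 17
Activity 7@3: d1:17  d2:10  d3:9  d4:9  d5:5  d6:5 → peak 17
Best is Activity 7@2, peak 17.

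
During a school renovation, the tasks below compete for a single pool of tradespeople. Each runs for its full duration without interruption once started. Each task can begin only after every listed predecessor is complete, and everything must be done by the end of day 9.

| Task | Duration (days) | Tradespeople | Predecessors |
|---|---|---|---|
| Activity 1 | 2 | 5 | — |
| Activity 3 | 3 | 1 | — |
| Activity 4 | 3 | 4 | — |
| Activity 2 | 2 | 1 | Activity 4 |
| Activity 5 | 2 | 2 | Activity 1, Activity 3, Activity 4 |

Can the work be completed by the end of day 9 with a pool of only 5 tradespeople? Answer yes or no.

yes

Schedule Activity 1@1, Activity 3@3, Activity 4@3, Activity 2@6, Activity 5@6: d1:5  d2:5  d3:5  d4:5  d5:5  d6:3  d7:3  d8:0  d9:0 — peak 5 ≤ 5.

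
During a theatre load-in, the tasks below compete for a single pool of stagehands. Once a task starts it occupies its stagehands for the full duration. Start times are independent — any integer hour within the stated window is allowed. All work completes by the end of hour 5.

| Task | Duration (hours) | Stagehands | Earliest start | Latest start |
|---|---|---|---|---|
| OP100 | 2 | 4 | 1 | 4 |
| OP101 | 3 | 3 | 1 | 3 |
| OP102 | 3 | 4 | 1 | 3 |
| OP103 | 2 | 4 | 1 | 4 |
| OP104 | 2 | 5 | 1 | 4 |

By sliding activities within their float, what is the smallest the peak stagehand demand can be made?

11

Early-start (OP100@1, OP101@1, OP102@1, OP103@1, OP104@1) gives peak 20: h1:20  h2:20  h3:7  h4:0  h5:0.
Shift OP103→3, OP104→4.
Schedule OP100@1, OP101@1, OP102@1, OP103@3, OP104@4: h1:11  h2:11  h3:11  h4:9  h5:5 — peak 11.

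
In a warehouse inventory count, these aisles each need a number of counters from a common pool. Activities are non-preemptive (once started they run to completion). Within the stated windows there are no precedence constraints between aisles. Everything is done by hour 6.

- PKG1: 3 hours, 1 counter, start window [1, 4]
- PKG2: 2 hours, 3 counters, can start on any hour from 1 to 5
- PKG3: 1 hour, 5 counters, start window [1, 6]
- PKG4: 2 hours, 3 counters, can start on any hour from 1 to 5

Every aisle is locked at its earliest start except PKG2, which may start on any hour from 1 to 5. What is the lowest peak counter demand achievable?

PKG2@1: h1:12  h2:7  h3:1  h4:0  h5:0  h6:0 → peak 12
PKG2@2: h1:9  h2:7  h3:4  h4:0  h5:0  h6:0 → peak 9
PKG2@3: h1:9  h2:4  h3:4  h4:3  h5:0  h6:0 → peak 9
PKG2@4: h1:9  h2:4  h3:1  h4:3  h5:3  h6:0 → peak 9
PKG2@5: h1:9  h2:4  h3:1  h4:0  h5:3  h6:3 → peak 9
Best is PKG2@2, peak 9.

9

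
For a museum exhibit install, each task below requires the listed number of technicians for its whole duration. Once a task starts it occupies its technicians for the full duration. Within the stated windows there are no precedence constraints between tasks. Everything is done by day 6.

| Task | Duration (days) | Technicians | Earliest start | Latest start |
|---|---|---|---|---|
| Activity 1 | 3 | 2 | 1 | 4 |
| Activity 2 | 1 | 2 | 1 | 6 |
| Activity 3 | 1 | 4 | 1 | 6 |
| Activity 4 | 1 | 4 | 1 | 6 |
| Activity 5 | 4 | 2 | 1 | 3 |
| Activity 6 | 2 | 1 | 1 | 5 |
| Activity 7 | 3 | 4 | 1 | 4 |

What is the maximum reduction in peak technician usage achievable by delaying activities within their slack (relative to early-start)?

Early-start peak: d1:19  d2:9  d3:8  d4:2  d5:0  d6:0 ⇒ 19.
Leveled (Activity 1@1, Activity 2@3, Activity 3@1, Activity 4@2, Activity 5@3, Activity 6@1, Activity 7@4): d1:7  d2:7  d3:6  d4:6  d5:6  d6:6 ⇒ 7.
Reduction 19 − 7 = 12.

12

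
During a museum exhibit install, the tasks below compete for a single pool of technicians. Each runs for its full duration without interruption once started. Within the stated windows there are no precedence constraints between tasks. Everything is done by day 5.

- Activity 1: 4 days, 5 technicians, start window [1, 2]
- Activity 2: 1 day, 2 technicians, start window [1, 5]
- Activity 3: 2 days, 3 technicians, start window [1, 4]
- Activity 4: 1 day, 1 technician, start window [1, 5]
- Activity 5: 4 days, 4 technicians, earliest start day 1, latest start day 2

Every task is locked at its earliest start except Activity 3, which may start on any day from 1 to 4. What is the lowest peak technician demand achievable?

Activity 3@1: d1:15  d2:12  d3:9  d4:9  d5:0 → peak 15
Activity 3@2: d1:12  d2:12  d3:12  d4:9  d5:0 → peak 12
Activity 3@3: d1:12  d2:9  d3:12  d4:12  d5:0 → peak 12
Activity 3@4: d1:12  d2:9  d3:9  d4:12  d5:3 → peak 12
Best is Activity 3@2, peak 12.

12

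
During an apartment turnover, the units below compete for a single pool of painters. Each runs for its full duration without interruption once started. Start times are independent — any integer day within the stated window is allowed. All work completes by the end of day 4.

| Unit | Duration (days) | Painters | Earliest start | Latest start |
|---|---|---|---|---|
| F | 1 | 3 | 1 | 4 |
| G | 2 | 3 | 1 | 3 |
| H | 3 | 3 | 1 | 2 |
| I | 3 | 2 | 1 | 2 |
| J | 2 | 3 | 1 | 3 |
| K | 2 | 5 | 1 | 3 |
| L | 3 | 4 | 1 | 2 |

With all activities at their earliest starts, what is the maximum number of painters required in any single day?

Early-start schedule: F@1, G@1, H@1, I@1, J@1, K@1, L@1.
Load per day: day 1: 23, day 2: 20, day 3: 9, day 4: 0.
Peak is 23.

23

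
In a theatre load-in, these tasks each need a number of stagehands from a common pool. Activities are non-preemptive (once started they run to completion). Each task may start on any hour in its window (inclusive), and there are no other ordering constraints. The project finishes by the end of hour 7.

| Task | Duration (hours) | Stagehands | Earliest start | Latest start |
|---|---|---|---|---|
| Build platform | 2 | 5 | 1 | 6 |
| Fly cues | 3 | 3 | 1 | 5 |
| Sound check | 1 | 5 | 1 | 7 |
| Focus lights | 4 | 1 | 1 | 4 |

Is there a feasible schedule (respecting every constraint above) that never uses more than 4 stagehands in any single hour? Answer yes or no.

no

The minimum achievable peak is 5; 4 < 5, so no feasible schedule stays within the cap.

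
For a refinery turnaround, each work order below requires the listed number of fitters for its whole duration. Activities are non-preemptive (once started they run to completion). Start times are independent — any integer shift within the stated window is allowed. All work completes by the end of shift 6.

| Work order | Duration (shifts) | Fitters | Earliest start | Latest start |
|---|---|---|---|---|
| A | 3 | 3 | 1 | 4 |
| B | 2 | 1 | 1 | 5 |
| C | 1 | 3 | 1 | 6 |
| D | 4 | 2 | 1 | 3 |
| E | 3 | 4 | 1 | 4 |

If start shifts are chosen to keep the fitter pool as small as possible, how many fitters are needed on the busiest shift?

6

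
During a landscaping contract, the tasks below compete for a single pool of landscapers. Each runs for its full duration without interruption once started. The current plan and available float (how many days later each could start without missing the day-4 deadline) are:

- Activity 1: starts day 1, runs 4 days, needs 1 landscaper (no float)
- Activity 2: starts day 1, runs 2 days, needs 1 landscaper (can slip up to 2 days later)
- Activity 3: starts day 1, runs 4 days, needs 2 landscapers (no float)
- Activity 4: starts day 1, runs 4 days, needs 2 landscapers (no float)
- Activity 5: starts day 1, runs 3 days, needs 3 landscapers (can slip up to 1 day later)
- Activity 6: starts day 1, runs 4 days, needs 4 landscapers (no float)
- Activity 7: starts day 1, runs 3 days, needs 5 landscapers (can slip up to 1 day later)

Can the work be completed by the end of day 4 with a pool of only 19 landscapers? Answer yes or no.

yes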